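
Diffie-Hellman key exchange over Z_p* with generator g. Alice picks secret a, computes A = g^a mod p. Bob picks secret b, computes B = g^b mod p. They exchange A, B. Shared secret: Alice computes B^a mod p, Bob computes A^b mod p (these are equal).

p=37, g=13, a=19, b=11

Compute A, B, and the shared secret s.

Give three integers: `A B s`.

A = 13^19 mod 37  (bits of 19 = 10011)
  bit 0 = 1: r = r^2 * 13 mod 37 = 1^2 * 13 = 1*13 = 13
  bit 1 = 0: r = r^2 mod 37 = 13^2 = 21
  bit 2 = 0: r = r^2 mod 37 = 21^2 = 34
  bit 3 = 1: r = r^2 * 13 mod 37 = 34^2 * 13 = 9*13 = 6
  bit 4 = 1: r = r^2 * 13 mod 37 = 6^2 * 13 = 36*13 = 24
  -> A = 24
B = 13^11 mod 37  (bits of 11 = 1011)
  bit 0 = 1: r = r^2 * 13 mod 37 = 1^2 * 13 = 1*13 = 13
  bit 1 = 0: r = r^2 mod 37 = 13^2 = 21
  bit 2 = 1: r = r^2 * 13 mod 37 = 21^2 * 13 = 34*13 = 35
  bit 3 = 1: r = r^2 * 13 mod 37 = 35^2 * 13 = 4*13 = 15
  -> B = 15
s = B^a = 15^19 mod 37  (bits of 19 = 10011)
  bit 0 = 1: r = r^2 * 15 mod 37 = 1^2 * 15 = 1*15 = 15
  bit 1 = 0: r = r^2 mod 37 = 15^2 = 3
  bit 2 = 0: r = r^2 mod 37 = 3^2 = 9
  bit 3 = 1: r = r^2 * 15 mod 37 = 9^2 * 15 = 7*15 = 31
  bit 4 = 1: r = r^2 * 15 mod 37 = 31^2 * 15 = 36*15 = 22
  -> s = B^a = 22

Answer: 24 15 22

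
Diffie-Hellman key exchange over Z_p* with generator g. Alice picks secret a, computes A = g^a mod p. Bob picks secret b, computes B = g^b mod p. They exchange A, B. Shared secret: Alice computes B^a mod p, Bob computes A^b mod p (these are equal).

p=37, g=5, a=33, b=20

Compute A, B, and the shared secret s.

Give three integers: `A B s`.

A = 5^33 mod 37  (bits of 33 = 100001)
  bit 0 = 1: r = r^2 * 5 mod 37 = 1^2 * 5 = 1*5 = 5
  bit 1 = 0: r = r^2 mod 37 = 5^2 = 25
  bit 2 = 0: r = r^2 mod 37 = 25^2 = 33
  bit 3 = 0: r = r^2 mod 37 = 33^2 = 16
  bit 4 = 0: r = r^2 mod 37 = 16^2 = 34
  bit 5 = 1: r = r^2 * 5 mod 37 = 34^2 * 5 = 9*5 = 8
  -> A = 8
B = 5^20 mod 37  (bits of 20 = 10100)
  bit 0 = 1: r = r^2 * 5 mod 37 = 1^2 * 5 = 1*5 = 5
  bit 1 = 0: r = r^2 mod 37 = 5^2 = 25
  bit 2 = 1: r = r^2 * 5 mod 37 = 25^2 * 5 = 33*5 = 17
  bit 3 = 0: r = r^2 mod 37 = 17^2 = 30
  bit 4 = 0: r = r^2 mod 37 = 30^2 = 12
  -> B = 12
s = B^a = 12^33 mod 37  (bits of 33 = 100001)
  bit 0 = 1: r = r^2 * 12 mod 37 = 1^2 * 12 = 1*12 = 12
  bit 1 = 0: r = r^2 mod 37 = 12^2 = 33
  bit 2 = 0: r = r^2 mod 37 = 33^2 = 16
  bit 3 = 0: r = r^2 mod 37 = 16^2 = 34
  bit 4 = 0: r = r^2 mod 37 = 34^2 = 9
  bit 5 = 1: r = r^2 * 12 mod 37 = 9^2 * 12 = 7*12 = 10
  -> s = B^a = 10

Answer: 8 12 10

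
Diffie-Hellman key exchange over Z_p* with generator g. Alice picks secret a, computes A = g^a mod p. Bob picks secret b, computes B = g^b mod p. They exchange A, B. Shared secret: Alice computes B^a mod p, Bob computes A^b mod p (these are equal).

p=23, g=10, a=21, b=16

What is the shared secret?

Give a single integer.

A = 10^21 mod 23  (bits of 21 = 10101)
  bit 0 = 1: r = r^2 * 10 mod 23 = 1^2 * 10 = 1*10 = 10
  bit 1 = 0: r = r^2 mod 23 = 10^2 = 8
  bit 2 = 1: r = r^2 * 10 mod 23 = 8^2 * 10 = 18*10 = 19
  bit 3 = 0: r = r^2 mod 23 = 19^2 = 16
  bit 4 = 1: r = r^2 * 10 mod 23 = 16^2 * 10 = 3*10 = 7
  -> A = 7
B = 10^16 mod 23  (bits of 16 = 10000)
  bit 0 = 1: r = r^2 * 10 mod 23 = 1^2 * 10 = 1*10 = 10
  bit 1 = 0: r = r^2 mod 23 = 10^2 = 8
  bit 2 = 0: r = r^2 mod 23 = 8^2 = 18
  bit 3 = 0: r = r^2 mod 23 = 18^2 = 2
  bit 4 = 0: r = r^2 mod 23 = 2^2 = 4
  -> B = 4
s = B^a = 4^21 mod 23  (bits of 21 = 10101)
  bit 0 = 1: r = r^2 * 4 mod 23 = 1^2 * 4 = 1*4 = 4
  bit 1 = 0: r = r^2 mod 23 = 4^2 = 16
  bit 2 = 1: r = r^2 * 4 mod 23 = 16^2 * 4 = 3*4 = 12
  bit 3 = 0: r = r^2 mod 23 = 12^2 = 6
  bit 4 = 1: r = r^2 * 4 mod 23 = 6^2 * 4 = 13*4 = 6
  -> s = B^a = 6

Answer: 6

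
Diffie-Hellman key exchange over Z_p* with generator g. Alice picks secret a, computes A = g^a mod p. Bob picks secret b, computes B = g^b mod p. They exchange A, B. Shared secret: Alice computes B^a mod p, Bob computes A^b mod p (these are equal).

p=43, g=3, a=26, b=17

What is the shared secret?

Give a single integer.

Answer: 40

Derivation:
A = 3^26 mod 43  (bits of 26 = 11010)
  bit 0 = 1: r = r^2 * 3 mod 43 = 1^2 * 3 = 1*3 = 3
  bit 1 = 1: r = r^2 * 3 mod 43 = 3^2 * 3 = 9*3 = 27
  bit 2 = 0: r = r^2 mod 43 = 27^2 = 41
  bit 3 = 1: r = r^2 * 3 mod 43 = 41^2 * 3 = 4*3 = 12
  bit 4 = 0: r = r^2 mod 43 = 12^2 = 15
  -> A = 15
B = 3^17 mod 43  (bits of 17 = 10001)
  bit 0 = 1: r = r^2 * 3 mod 43 = 1^2 * 3 = 1*3 = 3
  bit 1 = 0: r = r^2 mod 43 = 3^2 = 9
  bit 2 = 0: r = r^2 mod 43 = 9^2 = 38
  bit 3 = 0: r = r^2 mod 43 = 38^2 = 25
  bit 4 = 1: r = r^2 * 3 mod 43 = 25^2 * 3 = 23*3 = 26
  -> B = 26
s = B^a = 26^26 mod 43  (bits of 26 = 11010)
  bit 0 = 1: r = r^2 * 26 mod 43 = 1^2 * 26 = 1*26 = 26
  bit 1 = 1: r = r^2 * 26 mod 43 = 26^2 * 26 = 31*26 = 32
  bit 2 = 0: r = r^2 mod 43 = 32^2 = 35
  bit 3 = 1: r = r^2 * 26 mod 43 = 35^2 * 26 = 21*26 = 30
  bit 4 = 0: r = r^2 mod 43 = 30^2 = 40
  -> s = B^a = 40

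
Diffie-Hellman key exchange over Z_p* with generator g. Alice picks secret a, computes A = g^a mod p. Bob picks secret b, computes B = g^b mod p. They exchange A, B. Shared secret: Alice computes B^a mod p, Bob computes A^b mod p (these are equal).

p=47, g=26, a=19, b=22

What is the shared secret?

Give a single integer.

A = 26^19 mod 47  (bits of 19 = 10011)
  bit 0 = 1: r = r^2 * 26 mod 47 = 1^2 * 26 = 1*26 = 26
  bit 1 = 0: r = r^2 mod 47 = 26^2 = 18
  bit 2 = 0: r = r^2 mod 47 = 18^2 = 42
  bit 3 = 1: r = r^2 * 26 mod 47 = 42^2 * 26 = 25*26 = 39
  bit 4 = 1: r = r^2 * 26 mod 47 = 39^2 * 26 = 17*26 = 19
  -> A = 19
B = 26^22 mod 47  (bits of 22 = 10110)
  bit 0 = 1: r = r^2 * 26 mod 47 = 1^2 * 26 = 1*26 = 26
  bit 1 = 0: r = r^2 mod 47 = 26^2 = 18
  bit 2 = 1: r = r^2 * 26 mod 47 = 18^2 * 26 = 42*26 = 11
  bit 3 = 1: r = r^2 * 26 mod 47 = 11^2 * 26 = 27*26 = 44
  bit 4 = 0: r = r^2 mod 47 = 44^2 = 9
  -> B = 9
s = B^a = 9^19 mod 47  (bits of 19 = 10011)
  bit 0 = 1: r = r^2 * 9 mod 47 = 1^2 * 9 = 1*9 = 9
  bit 1 = 0: r = r^2 mod 47 = 9^2 = 34
  bit 2 = 0: r = r^2 mod 47 = 34^2 = 28
  bit 3 = 1: r = r^2 * 9 mod 47 = 28^2 * 9 = 32*9 = 6
  bit 4 = 1: r = r^2 * 9 mod 47 = 6^2 * 9 = 36*9 = 42
  -> s = B^a = 42

Answer: 42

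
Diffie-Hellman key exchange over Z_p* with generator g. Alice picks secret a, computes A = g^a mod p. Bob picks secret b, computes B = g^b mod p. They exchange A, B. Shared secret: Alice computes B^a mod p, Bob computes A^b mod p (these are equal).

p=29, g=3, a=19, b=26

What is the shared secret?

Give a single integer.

Answer: 6

Derivation:
A = 3^19 mod 29  (bits of 19 = 10011)
  bit 0 = 1: r = r^2 * 3 mod 29 = 1^2 * 3 = 1*3 = 3
  bit 1 = 0: r = r^2 mod 29 = 3^2 = 9
  bit 2 = 0: r = r^2 mod 29 = 9^2 = 23
  bit 3 = 1: r = r^2 * 3 mod 29 = 23^2 * 3 = 7*3 = 21
  bit 4 = 1: r = r^2 * 3 mod 29 = 21^2 * 3 = 6*3 = 18
  -> A = 18
B = 3^26 mod 29  (bits of 26 = 11010)
  bit 0 = 1: r = r^2 * 3 mod 29 = 1^2 * 3 = 1*3 = 3
  bit 1 = 1: r = r^2 * 3 mod 29 = 3^2 * 3 = 9*3 = 27
  bit 2 = 0: r = r^2 mod 29 = 27^2 = 4
  bit 3 = 1: r = r^2 * 3 mod 29 = 4^2 * 3 = 16*3 = 19
  bit 4 = 0: r = r^2 mod 29 = 19^2 = 13
  -> B = 13
s = B^a = 13^19 mod 29  (bits of 19 = 10011)
  bit 0 = 1: r = r^2 * 13 mod 29 = 1^2 * 13 = 1*13 = 13
  bit 1 = 0: r = r^2 mod 29 = 13^2 = 24
  bit 2 = 0: r = r^2 mod 29 = 24^2 = 25
  bit 3 = 1: r = r^2 * 13 mod 29 = 25^2 * 13 = 16*13 = 5
  bit 4 = 1: r = r^2 * 13 mod 29 = 5^2 * 13 = 25*13 = 6
  -> s = B^a = 6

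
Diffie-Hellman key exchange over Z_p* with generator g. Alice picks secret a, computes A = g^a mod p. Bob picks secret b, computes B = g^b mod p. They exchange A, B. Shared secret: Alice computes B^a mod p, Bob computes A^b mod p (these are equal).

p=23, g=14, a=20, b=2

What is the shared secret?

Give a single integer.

A = 14^20 mod 23  (bits of 20 = 10100)
  bit 0 = 1: r = r^2 * 14 mod 23 = 1^2 * 14 = 1*14 = 14
  bit 1 = 0: r = r^2 mod 23 = 14^2 = 12
  bit 2 = 1: r = r^2 * 14 mod 23 = 12^2 * 14 = 6*14 = 15
  bit 3 = 0: r = r^2 mod 23 = 15^2 = 18
  bit 4 = 0: r = r^2 mod 23 = 18^2 = 2
  -> A = 2
B = 14^2 mod 23  (bits of 2 = 10)
  bit 0 = 1: r = r^2 * 14 mod 23 = 1^2 * 14 = 1*14 = 14
  bit 1 = 0: r = r^2 mod 23 = 14^2 = 12
  -> B = 12
s = B^a = 12^20 mod 23  (bits of 20 = 10100)
  bit 0 = 1: r = r^2 * 12 mod 23 = 1^2 * 12 = 1*12 = 12
  bit 1 = 0: r = r^2 mod 23 = 12^2 = 6
  bit 2 = 1: r = r^2 * 12 mod 23 = 6^2 * 12 = 13*12 = 18
  bit 3 = 0: r = r^2 mod 23 = 18^2 = 2
  bit 4 = 0: r = r^2 mod 23 = 2^2 = 4
  -> s = B^a = 4

Answer: 4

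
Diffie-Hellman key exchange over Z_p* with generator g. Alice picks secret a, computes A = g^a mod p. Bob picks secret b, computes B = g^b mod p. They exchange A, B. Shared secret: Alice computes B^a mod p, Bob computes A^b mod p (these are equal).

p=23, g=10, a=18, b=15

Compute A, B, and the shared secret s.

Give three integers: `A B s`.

Answer: 9 5 6

Derivation:
A = 10^18 mod 23  (bits of 18 = 10010)
  bit 0 = 1: r = r^2 * 10 mod 23 = 1^2 * 10 = 1*10 = 10
  bit 1 = 0: r = r^2 mod 23 = 10^2 = 8
  bit 2 = 0: r = r^2 mod 23 = 8^2 = 18
  bit 3 = 1: r = r^2 * 10 mod 23 = 18^2 * 10 = 2*10 = 20
  bit 4 = 0: r = r^2 mod 23 = 20^2 = 9
  -> A = 9
B = 10^15 mod 23  (bits of 15 = 1111)
  bit 0 = 1: r = r^2 * 10 mod 23 = 1^2 * 10 = 1*10 = 10
  bit 1 = 1: r = r^2 * 10 mod 23 = 10^2 * 10 = 8*10 = 11
  bit 2 = 1: r = r^2 * 10 mod 23 = 11^2 * 10 = 6*10 = 14
  bit 3 = 1: r = r^2 * 10 mod 23 = 14^2 * 10 = 12*10 = 5
  -> B = 5
s = B^a = 5^18 mod 23  (bits of 18 = 10010)
  bit 0 = 1: r = r^2 * 5 mod 23 = 1^2 * 5 = 1*5 = 5
  bit 1 = 0: r = r^2 mod 23 = 5^2 = 2
  bit 2 = 0: r = r^2 mod 23 = 2^2 = 4
  bit 3 = 1: r = r^2 * 5 mod 23 = 4^2 * 5 = 16*5 = 11
  bit 4 = 0: r = r^2 mod 23 = 11^2 = 6
  -> s = B^a = 6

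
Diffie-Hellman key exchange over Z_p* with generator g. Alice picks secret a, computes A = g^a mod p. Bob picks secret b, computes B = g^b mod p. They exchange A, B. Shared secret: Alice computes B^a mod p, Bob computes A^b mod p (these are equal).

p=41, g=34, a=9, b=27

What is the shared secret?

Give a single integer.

Answer: 26

Derivation:
A = 34^9 mod 41  (bits of 9 = 1001)
  bit 0 = 1: r = r^2 * 34 mod 41 = 1^2 * 34 = 1*34 = 34
  bit 1 = 0: r = r^2 mod 41 = 34^2 = 8
  bit 2 = 0: r = r^2 mod 41 = 8^2 = 23
  bit 3 = 1: r = r^2 * 34 mod 41 = 23^2 * 34 = 37*34 = 28
  -> A = 28
B = 34^27 mod 41  (bits of 27 = 11011)
  bit 0 = 1: r = r^2 * 34 mod 41 = 1^2 * 34 = 1*34 = 34
  bit 1 = 1: r = r^2 * 34 mod 41 = 34^2 * 34 = 8*34 = 26
  bit 2 = 0: r = r^2 mod 41 = 26^2 = 20
  bit 3 = 1: r = r^2 * 34 mod 41 = 20^2 * 34 = 31*34 = 29
  bit 4 = 1: r = r^2 * 34 mod 41 = 29^2 * 34 = 21*34 = 17
  -> B = 17
s = B^a = 17^9 mod 41  (bits of 9 = 1001)
  bit 0 = 1: r = r^2 * 17 mod 41 = 1^2 * 17 = 1*17 = 17
  bit 1 = 0: r = r^2 mod 41 = 17^2 = 2
  bit 2 = 0: r = r^2 mod 41 = 2^2 = 4
  bit 3 = 1: r = r^2 * 17 mod 41 = 4^2 * 17 = 16*17 = 26
  -> s = B^a = 26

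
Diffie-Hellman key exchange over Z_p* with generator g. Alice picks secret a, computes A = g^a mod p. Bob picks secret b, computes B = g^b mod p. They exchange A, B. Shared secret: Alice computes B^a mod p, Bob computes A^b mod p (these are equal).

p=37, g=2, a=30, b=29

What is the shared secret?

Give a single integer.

A = 2^30 mod 37  (bits of 30 = 11110)
  bit 0 = 1: r = r^2 * 2 mod 37 = 1^2 * 2 = 1*2 = 2
  bit 1 = 1: r = r^2 * 2 mod 37 = 2^2 * 2 = 4*2 = 8
  bit 2 = 1: r = r^2 * 2 mod 37 = 8^2 * 2 = 27*2 = 17
  bit 3 = 1: r = r^2 * 2 mod 37 = 17^2 * 2 = 30*2 = 23
  bit 4 = 0: r = r^2 mod 37 = 23^2 = 11
  -> A = 11
B = 2^29 mod 37  (bits of 29 = 11101)
  bit 0 = 1: r = r^2 * 2 mod 37 = 1^2 * 2 = 1*2 = 2
  bit 1 = 1: r = r^2 * 2 mod 37 = 2^2 * 2 = 4*2 = 8
  bit 2 = 1: r = r^2 * 2 mod 37 = 8^2 * 2 = 27*2 = 17
  bit 3 = 0: r = r^2 mod 37 = 17^2 = 30
  bit 4 = 1: r = r^2 * 2 mod 37 = 30^2 * 2 = 12*2 = 24
  -> B = 24
s = B^a = 24^30 mod 37  (bits of 30 = 11110)
  bit 0 = 1: r = r^2 * 24 mod 37 = 1^2 * 24 = 1*24 = 24
  bit 1 = 1: r = r^2 * 24 mod 37 = 24^2 * 24 = 21*24 = 23
  bit 2 = 1: r = r^2 * 24 mod 37 = 23^2 * 24 = 11*24 = 5
  bit 3 = 1: r = r^2 * 24 mod 37 = 5^2 * 24 = 25*24 = 8
  bit 4 = 0: r = r^2 mod 37 = 8^2 = 27
  -> s = B^a = 27

Answer: 27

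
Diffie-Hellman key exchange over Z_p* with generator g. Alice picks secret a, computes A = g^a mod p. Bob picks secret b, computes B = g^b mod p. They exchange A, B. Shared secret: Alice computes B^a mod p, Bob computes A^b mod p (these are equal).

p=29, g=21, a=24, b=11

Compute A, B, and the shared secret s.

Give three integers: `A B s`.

Answer: 25 26 24

Derivation:
A = 21^24 mod 29  (bits of 24 = 11000)
  bit 0 = 1: r = r^2 * 21 mod 29 = 1^2 * 21 = 1*21 = 21
  bit 1 = 1: r = r^2 * 21 mod 29 = 21^2 * 21 = 6*21 = 10
  bit 2 = 0: r = r^2 mod 29 = 10^2 = 13
  bit 3 = 0: r = r^2 mod 29 = 13^2 = 24
  bit 4 = 0: r = r^2 mod 29 = 24^2 = 25
  -> A = 25
B = 21^11 mod 29  (bits of 11 = 1011)
  bit 0 = 1: r = r^2 * 21 mod 29 = 1^2 * 21 = 1*21 = 21
  bit 1 = 0: r = r^2 mod 29 = 21^2 = 6
  bit 2 = 1: r = r^2 * 21 mod 29 = 6^2 * 21 = 7*21 = 2
  bit 3 = 1: r = r^2 * 21 mod 29 = 2^2 * 21 = 4*21 = 26
  -> B = 26
s = B^a = 26^24 mod 29  (bits of 24 = 11000)
  bit 0 = 1: r = r^2 * 26 mod 29 = 1^2 * 26 = 1*26 = 26
  bit 1 = 1: r = r^2 * 26 mod 29 = 26^2 * 26 = 9*26 = 2
  bit 2 = 0: r = r^2 mod 29 = 2^2 = 4
  bit 3 = 0: r = r^2 mod 29 = 4^2 = 16
  bit 4 = 0: r = r^2 mod 29 = 16^2 = 24
  -> s = B^a = 24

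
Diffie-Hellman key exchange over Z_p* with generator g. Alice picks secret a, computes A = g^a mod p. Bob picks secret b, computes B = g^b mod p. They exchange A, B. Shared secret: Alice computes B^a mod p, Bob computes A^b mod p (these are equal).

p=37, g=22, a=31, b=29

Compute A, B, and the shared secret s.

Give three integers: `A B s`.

A = 22^31 mod 37  (bits of 31 = 11111)
  bit 0 = 1: r = r^2 * 22 mod 37 = 1^2 * 22 = 1*22 = 22
  bit 1 = 1: r = r^2 * 22 mod 37 = 22^2 * 22 = 3*22 = 29
  bit 2 = 1: r = r^2 * 22 mod 37 = 29^2 * 22 = 27*22 = 2
  bit 3 = 1: r = r^2 * 22 mod 37 = 2^2 * 22 = 4*22 = 14
  bit 4 = 1: r = r^2 * 22 mod 37 = 14^2 * 22 = 11*22 = 20
  -> A = 20
B = 22^29 mod 37  (bits of 29 = 11101)
  bit 0 = 1: r = r^2 * 22 mod 37 = 1^2 * 22 = 1*22 = 22
  bit 1 = 1: r = r^2 * 22 mod 37 = 22^2 * 22 = 3*22 = 29
  bit 2 = 1: r = r^2 * 22 mod 37 = 29^2 * 22 = 27*22 = 2
  bit 3 = 0: r = r^2 mod 37 = 2^2 = 4
  bit 4 = 1: r = r^2 * 22 mod 37 = 4^2 * 22 = 16*22 = 19
  -> B = 19
s = B^a = 19^31 mod 37  (bits of 31 = 11111)
  bit 0 = 1: r = r^2 * 19 mod 37 = 1^2 * 19 = 1*19 = 19
  bit 1 = 1: r = r^2 * 19 mod 37 = 19^2 * 19 = 28*19 = 14
  bit 2 = 1: r = r^2 * 19 mod 37 = 14^2 * 19 = 11*19 = 24
  bit 3 = 1: r = r^2 * 19 mod 37 = 24^2 * 19 = 21*19 = 29
  bit 4 = 1: r = r^2 * 19 mod 37 = 29^2 * 19 = 27*19 = 32
  -> s = B^a = 32

Answer: 20 19 32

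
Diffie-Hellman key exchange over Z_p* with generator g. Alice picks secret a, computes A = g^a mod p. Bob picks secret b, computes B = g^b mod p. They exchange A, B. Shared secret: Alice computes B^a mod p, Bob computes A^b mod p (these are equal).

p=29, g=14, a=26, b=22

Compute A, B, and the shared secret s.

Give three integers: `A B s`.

A = 14^26 mod 29  (bits of 26 = 11010)
  bit 0 = 1: r = r^2 * 14 mod 29 = 1^2 * 14 = 1*14 = 14
  bit 1 = 1: r = r^2 * 14 mod 29 = 14^2 * 14 = 22*14 = 18
  bit 2 = 0: r = r^2 mod 29 = 18^2 = 5
  bit 3 = 1: r = r^2 * 14 mod 29 = 5^2 * 14 = 25*14 = 2
  bit 4 = 0: r = r^2 mod 29 = 2^2 = 4
  -> A = 4
B = 14^22 mod 29  (bits of 22 = 10110)
  bit 0 = 1: r = r^2 * 14 mod 29 = 1^2 * 14 = 1*14 = 14
  bit 1 = 0: r = r^2 mod 29 = 14^2 = 22
  bit 2 = 1: r = r^2 * 14 mod 29 = 22^2 * 14 = 20*14 = 19
  bit 3 = 1: r = r^2 * 14 mod 29 = 19^2 * 14 = 13*14 = 8
  bit 4 = 0: r = r^2 mod 29 = 8^2 = 6
  -> B = 6
s = B^a = 6^26 mod 29  (bits of 26 = 11010)
  bit 0 = 1: r = r^2 * 6 mod 29 = 1^2 * 6 = 1*6 = 6
  bit 1 = 1: r = r^2 * 6 mod 29 = 6^2 * 6 = 7*6 = 13
  bit 2 = 0: r = r^2 mod 29 = 13^2 = 24
  bit 3 = 1: r = r^2 * 6 mod 29 = 24^2 * 6 = 25*6 = 5
  bit 4 = 0: r = r^2 mod 29 = 5^2 = 25
  -> s = B^a = 25

Answer: 4 6 25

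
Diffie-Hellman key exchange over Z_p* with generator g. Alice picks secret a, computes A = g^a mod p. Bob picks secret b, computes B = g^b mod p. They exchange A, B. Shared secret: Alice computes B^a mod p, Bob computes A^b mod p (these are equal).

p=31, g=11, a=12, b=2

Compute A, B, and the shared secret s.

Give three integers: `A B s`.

Answer: 16 28 8

Derivation:
A = 11^12 mod 31  (bits of 12 = 1100)
  bit 0 = 1: r = r^2 * 11 mod 31 = 1^2 * 11 = 1*11 = 11
  bit 1 = 1: r = r^2 * 11 mod 31 = 11^2 * 11 = 28*11 = 29
  bit 2 = 0: r = r^2 mod 31 = 29^2 = 4
  bit 3 = 0: r = r^2 mod 31 = 4^2 = 16
  -> A = 16
B = 11^2 mod 31  (bits of 2 = 10)
  bit 0 = 1: r = r^2 * 11 mod 31 = 1^2 * 11 = 1*11 = 11
  bit 1 = 0: r = r^2 mod 31 = 11^2 = 28
  -> B = 28
s = B^a = 28^12 mod 31  (bits of 12 = 1100)
  bit 0 = 1: r = r^2 * 28 mod 31 = 1^2 * 28 = 1*28 = 28
  bit 1 = 1: r = r^2 * 28 mod 31 = 28^2 * 28 = 9*28 = 4
  bit 2 = 0: r = r^2 mod 31 = 4^2 = 16
  bit 3 = 0: r = r^2 mod 31 = 16^2 = 8
  -> s = B^a = 8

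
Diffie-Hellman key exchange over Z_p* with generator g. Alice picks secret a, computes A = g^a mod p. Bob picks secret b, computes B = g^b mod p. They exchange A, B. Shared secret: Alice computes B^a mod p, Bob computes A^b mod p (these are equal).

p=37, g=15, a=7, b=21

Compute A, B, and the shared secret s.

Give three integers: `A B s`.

A = 15^7 mod 37  (bits of 7 = 111)
  bit 0 = 1: r = r^2 * 15 mod 37 = 1^2 * 15 = 1*15 = 15
  bit 1 = 1: r = r^2 * 15 mod 37 = 15^2 * 15 = 3*15 = 8
  bit 2 = 1: r = r^2 * 15 mod 37 = 8^2 * 15 = 27*15 = 35
  -> A = 35
B = 15^21 mod 37  (bits of 21 = 10101)
  bit 0 = 1: r = r^2 * 15 mod 37 = 1^2 * 15 = 1*15 = 15
  bit 1 = 0: r = r^2 mod 37 = 15^2 = 3
  bit 2 = 1: r = r^2 * 15 mod 37 = 3^2 * 15 = 9*15 = 24
  bit 3 = 0: r = r^2 mod 37 = 24^2 = 21
  bit 4 = 1: r = r^2 * 15 mod 37 = 21^2 * 15 = 34*15 = 29
  -> B = 29
s = B^a = 29^7 mod 37  (bits of 7 = 111)
  bit 0 = 1: r = r^2 * 29 mod 37 = 1^2 * 29 = 1*29 = 29
  bit 1 = 1: r = r^2 * 29 mod 37 = 29^2 * 29 = 27*29 = 6
  bit 2 = 1: r = r^2 * 29 mod 37 = 6^2 * 29 = 36*29 = 8
  -> s = B^a = 8

Answer: 35 29 8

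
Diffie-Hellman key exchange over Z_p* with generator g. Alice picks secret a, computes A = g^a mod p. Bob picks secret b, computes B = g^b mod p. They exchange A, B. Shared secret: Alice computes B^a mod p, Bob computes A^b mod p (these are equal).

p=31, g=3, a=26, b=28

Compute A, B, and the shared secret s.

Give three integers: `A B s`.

A = 3^26 mod 31  (bits of 26 = 11010)
  bit 0 = 1: r = r^2 * 3 mod 31 = 1^2 * 3 = 1*3 = 3
  bit 1 = 1: r = r^2 * 3 mod 31 = 3^2 * 3 = 9*3 = 27
  bit 2 = 0: r = r^2 mod 31 = 27^2 = 16
  bit 3 = 1: r = r^2 * 3 mod 31 = 16^2 * 3 = 8*3 = 24
  bit 4 = 0: r = r^2 mod 31 = 24^2 = 18
  -> A = 18
B = 3^28 mod 31  (bits of 28 = 11100)
  bit 0 = 1: r = r^2 * 3 mod 31 = 1^2 * 3 = 1*3 = 3
  bit 1 = 1: r = r^2 * 3 mod 31 = 3^2 * 3 = 9*3 = 27
  bit 2 = 1: r = r^2 * 3 mod 31 = 27^2 * 3 = 16*3 = 17
  bit 3 = 0: r = r^2 mod 31 = 17^2 = 10
  bit 4 = 0: r = r^2 mod 31 = 10^2 = 7
  -> B = 7
s = B^a = 7^26 mod 31  (bits of 26 = 11010)
  bit 0 = 1: r = r^2 * 7 mod 31 = 1^2 * 7 = 1*7 = 7
  bit 1 = 1: r = r^2 * 7 mod 31 = 7^2 * 7 = 18*7 = 2
  bit 2 = 0: r = r^2 mod 31 = 2^2 = 4
  bit 3 = 1: r = r^2 * 7 mod 31 = 4^2 * 7 = 16*7 = 19
  bit 4 = 0: r = r^2 mod 31 = 19^2 = 20
  -> s = B^a = 20

Answer: 18 7 20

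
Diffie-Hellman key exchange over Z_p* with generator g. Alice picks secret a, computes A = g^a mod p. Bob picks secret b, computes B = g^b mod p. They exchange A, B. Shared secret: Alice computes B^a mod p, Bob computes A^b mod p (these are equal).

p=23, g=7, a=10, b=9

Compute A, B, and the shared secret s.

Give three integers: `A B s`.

A = 7^10 mod 23  (bits of 10 = 1010)
  bit 0 = 1: r = r^2 * 7 mod 23 = 1^2 * 7 = 1*7 = 7
  bit 1 = 0: r = r^2 mod 23 = 7^2 = 3
  bit 2 = 1: r = r^2 * 7 mod 23 = 3^2 * 7 = 9*7 = 17
  bit 3 = 0: r = r^2 mod 23 = 17^2 = 13
  -> A = 13
B = 7^9 mod 23  (bits of 9 = 1001)
  bit 0 = 1: r = r^2 * 7 mod 23 = 1^2 * 7 = 1*7 = 7
  bit 1 = 0: r = r^2 mod 23 = 7^2 = 3
  bit 2 = 0: r = r^2 mod 23 = 3^2 = 9
  bit 3 = 1: r = r^2 * 7 mod 23 = 9^2 * 7 = 12*7 = 15
  -> B = 15
s = B^a = 15^10 mod 23  (bits of 10 = 1010)
  bit 0 = 1: r = r^2 * 15 mod 23 = 1^2 * 15 = 1*15 = 15
  bit 1 = 0: r = r^2 mod 23 = 15^2 = 18
  bit 2 = 1: r = r^2 * 15 mod 23 = 18^2 * 15 = 2*15 = 7
  bit 3 = 0: r = r^2 mod 23 = 7^2 = 3
  -> s = B^a = 3

Answer: 13 15 3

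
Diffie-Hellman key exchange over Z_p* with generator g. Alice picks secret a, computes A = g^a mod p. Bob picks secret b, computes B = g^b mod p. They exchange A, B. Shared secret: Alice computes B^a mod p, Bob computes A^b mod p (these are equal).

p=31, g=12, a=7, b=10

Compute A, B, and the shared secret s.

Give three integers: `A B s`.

Answer: 24 25 25

Derivation:
A = 12^7 mod 31  (bits of 7 = 111)
  bit 0 = 1: r = r^2 * 12 mod 31 = 1^2 * 12 = 1*12 = 12
  bit 1 = 1: r = r^2 * 12 mod 31 = 12^2 * 12 = 20*12 = 23
  bit 2 = 1: r = r^2 * 12 mod 31 = 23^2 * 12 = 2*12 = 24
  -> A = 24
B = 12^10 mod 31  (bits of 10 = 1010)
  bit 0 = 1: r = r^2 * 12 mod 31 = 1^2 * 12 = 1*12 = 12
  bit 1 = 0: r = r^2 mod 31 = 12^2 = 20
  bit 2 = 1: r = r^2 * 12 mod 31 = 20^2 * 12 = 28*12 = 26
  bit 3 = 0: r = r^2 mod 31 = 26^2 = 25
  -> B = 25
s = B^a = 25^7 mod 31  (bits of 7 = 111)
  bit 0 = 1: r = r^2 * 25 mod 31 = 1^2 * 25 = 1*25 = 25
  bit 1 = 1: r = r^2 * 25 mod 31 = 25^2 * 25 = 5*25 = 1
  bit 2 = 1: r = r^2 * 25 mod 31 = 1^2 * 25 = 1*25 = 25
  -> s = B^a = 25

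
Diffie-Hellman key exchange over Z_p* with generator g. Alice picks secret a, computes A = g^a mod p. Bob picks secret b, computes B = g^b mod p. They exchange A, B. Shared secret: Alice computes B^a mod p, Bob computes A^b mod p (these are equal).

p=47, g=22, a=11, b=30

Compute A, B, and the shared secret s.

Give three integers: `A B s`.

Answer: 19 27 17

Derivation:
A = 22^11 mod 47  (bits of 11 = 1011)
  bit 0 = 1: r = r^2 * 22 mod 47 = 1^2 * 22 = 1*22 = 22
  bit 1 = 0: r = r^2 mod 47 = 22^2 = 14
  bit 2 = 1: r = r^2 * 22 mod 47 = 14^2 * 22 = 8*22 = 35
  bit 3 = 1: r = r^2 * 22 mod 47 = 35^2 * 22 = 3*22 = 19
  -> A = 19
B = 22^30 mod 47  (bits of 30 = 11110)
  bit 0 = 1: r = r^2 * 22 mod 47 = 1^2 * 22 = 1*22 = 22
  bit 1 = 1: r = r^2 * 22 mod 47 = 22^2 * 22 = 14*22 = 26
  bit 2 = 1: r = r^2 * 22 mod 47 = 26^2 * 22 = 18*22 = 20
  bit 3 = 1: r = r^2 * 22 mod 47 = 20^2 * 22 = 24*22 = 11
  bit 4 = 0: r = r^2 mod 47 = 11^2 = 27
  -> B = 27
s = B^a = 27^11 mod 47  (bits of 11 = 1011)
  bit 0 = 1: r = r^2 * 27 mod 47 = 1^2 * 27 = 1*27 = 27
  bit 1 = 0: r = r^2 mod 47 = 27^2 = 24
  bit 2 = 1: r = r^2 * 27 mod 47 = 24^2 * 27 = 12*27 = 42
  bit 3 = 1: r = r^2 * 27 mod 47 = 42^2 * 27 = 25*27 = 17
  -> s = B^a = 17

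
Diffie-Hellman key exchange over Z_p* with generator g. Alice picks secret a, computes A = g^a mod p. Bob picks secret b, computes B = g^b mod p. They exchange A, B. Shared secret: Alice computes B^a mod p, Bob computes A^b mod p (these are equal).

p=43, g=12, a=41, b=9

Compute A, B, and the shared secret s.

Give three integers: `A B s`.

A = 12^41 mod 43  (bits of 41 = 101001)
  bit 0 = 1: r = r^2 * 12 mod 43 = 1^2 * 12 = 1*12 = 12
  bit 1 = 0: r = r^2 mod 43 = 12^2 = 15
  bit 2 = 1: r = r^2 * 12 mod 43 = 15^2 * 12 = 10*12 = 34
  bit 3 = 0: r = r^2 mod 43 = 34^2 = 38
  bit 4 = 0: r = r^2 mod 43 = 38^2 = 25
  bit 5 = 1: r = r^2 * 12 mod 43 = 25^2 * 12 = 23*12 = 18
  -> A = 18
B = 12^9 mod 43  (bits of 9 = 1001)
  bit 0 = 1: r = r^2 * 12 mod 43 = 1^2 * 12 = 1*12 = 12
  bit 1 = 0: r = r^2 mod 43 = 12^2 = 15
  bit 2 = 0: r = r^2 mod 43 = 15^2 = 10
  bit 3 = 1: r = r^2 * 12 mod 43 = 10^2 * 12 = 14*12 = 39
  -> B = 39
s = B^a = 39^41 mod 43  (bits of 41 = 101001)
  bit 0 = 1: r = r^2 * 39 mod 43 = 1^2 * 39 = 1*39 = 39
  bit 1 = 0: r = r^2 mod 43 = 39^2 = 16
  bit 2 = 1: r = r^2 * 39 mod 43 = 16^2 * 39 = 41*39 = 8
  bit 3 = 0: r = r^2 mod 43 = 8^2 = 21
  bit 4 = 0: r = r^2 mod 43 = 21^2 = 11
  bit 5 = 1: r = r^2 * 39 mod 43 = 11^2 * 39 = 35*39 = 32
  -> s = B^a = 32

Answer: 18 39 32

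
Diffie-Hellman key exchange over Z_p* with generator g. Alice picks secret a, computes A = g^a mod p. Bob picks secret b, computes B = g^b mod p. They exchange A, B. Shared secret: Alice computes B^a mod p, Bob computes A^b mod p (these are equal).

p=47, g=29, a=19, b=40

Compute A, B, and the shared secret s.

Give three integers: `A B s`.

Answer: 15 3 18

Derivation:
A = 29^19 mod 47  (bits of 19 = 10011)
  bit 0 = 1: r = r^2 * 29 mod 47 = 1^2 * 29 = 1*29 = 29
  bit 1 = 0: r = r^2 mod 47 = 29^2 = 42
  bit 2 = 0: r = r^2 mod 47 = 42^2 = 25
  bit 3 = 1: r = r^2 * 29 mod 47 = 25^2 * 29 = 14*29 = 30
  bit 4 = 1: r = r^2 * 29 mod 47 = 30^2 * 29 = 7*29 = 15
  -> A = 15
B = 29^40 mod 47  (bits of 40 = 101000)
  bit 0 = 1: r = r^2 * 29 mod 47 = 1^2 * 29 = 1*29 = 29
  bit 1 = 0: r = r^2 mod 47 = 29^2 = 42
  bit 2 = 1: r = r^2 * 29 mod 47 = 42^2 * 29 = 25*29 = 20
  bit 3 = 0: r = r^2 mod 47 = 20^2 = 24
  bit 4 = 0: r = r^2 mod 47 = 24^2 = 12
  bit 5 = 0: r = r^2 mod 47 = 12^2 = 3
  -> B = 3
s = B^a = 3^19 mod 47  (bits of 19 = 10011)
  bit 0 = 1: r = r^2 * 3 mod 47 = 1^2 * 3 = 1*3 = 3
  bit 1 = 0: r = r^2 mod 47 = 3^2 = 9
  bit 2 = 0: r = r^2 mod 47 = 9^2 = 34
  bit 3 = 1: r = r^2 * 3 mod 47 = 34^2 * 3 = 28*3 = 37
  bit 4 = 1: r = r^2 * 3 mod 47 = 37^2 * 3 = 6*3 = 18
  -> s = B^a = 18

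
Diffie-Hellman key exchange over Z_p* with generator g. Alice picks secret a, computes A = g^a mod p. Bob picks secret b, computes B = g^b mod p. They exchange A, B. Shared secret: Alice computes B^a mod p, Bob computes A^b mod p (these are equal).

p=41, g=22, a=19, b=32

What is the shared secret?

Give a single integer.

A = 22^19 mod 41  (bits of 19 = 10011)
  bit 0 = 1: r = r^2 * 22 mod 41 = 1^2 * 22 = 1*22 = 22
  bit 1 = 0: r = r^2 mod 41 = 22^2 = 33
  bit 2 = 0: r = r^2 mod 41 = 33^2 = 23
  bit 3 = 1: r = r^2 * 22 mod 41 = 23^2 * 22 = 37*22 = 35
  bit 4 = 1: r = r^2 * 22 mod 41 = 35^2 * 22 = 36*22 = 13
  -> A = 13
B = 22^32 mod 41  (bits of 32 = 100000)
  bit 0 = 1: r = r^2 * 22 mod 41 = 1^2 * 22 = 1*22 = 22
  bit 1 = 0: r = r^2 mod 41 = 22^2 = 33
  bit 2 = 0: r = r^2 mod 41 = 33^2 = 23
  bit 3 = 0: r = r^2 mod 41 = 23^2 = 37
  bit 4 = 0: r = r^2 mod 41 = 37^2 = 16
  bit 5 = 0: r = r^2 mod 41 = 16^2 = 10
  -> B = 10
s = B^a = 10^19 mod 41  (bits of 19 = 10011)
  bit 0 = 1: r = r^2 * 10 mod 41 = 1^2 * 10 = 1*10 = 10
  bit 1 = 0: r = r^2 mod 41 = 10^2 = 18
  bit 2 = 0: r = r^2 mod 41 = 18^2 = 37
  bit 3 = 1: r = r^2 * 10 mod 41 = 37^2 * 10 = 16*10 = 37
  bit 4 = 1: r = r^2 * 10 mod 41 = 37^2 * 10 = 16*10 = 37
  -> s = B^a = 37

Answer: 37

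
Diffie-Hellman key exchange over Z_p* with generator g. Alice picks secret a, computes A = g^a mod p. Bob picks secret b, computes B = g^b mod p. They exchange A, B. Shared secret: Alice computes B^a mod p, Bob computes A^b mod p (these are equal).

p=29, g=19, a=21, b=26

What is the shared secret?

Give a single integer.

A = 19^21 mod 29  (bits of 21 = 10101)
  bit 0 = 1: r = r^2 * 19 mod 29 = 1^2 * 19 = 1*19 = 19
  bit 1 = 0: r = r^2 mod 29 = 19^2 = 13
  bit 2 = 1: r = r^2 * 19 mod 29 = 13^2 * 19 = 24*19 = 21
  bit 3 = 0: r = r^2 mod 29 = 21^2 = 6
  bit 4 = 1: r = r^2 * 19 mod 29 = 6^2 * 19 = 7*19 = 17
  -> A = 17
B = 19^26 mod 29  (bits of 26 = 11010)
  bit 0 = 1: r = r^2 * 19 mod 29 = 1^2 * 19 = 1*19 = 19
  bit 1 = 1: r = r^2 * 19 mod 29 = 19^2 * 19 = 13*19 = 15
  bit 2 = 0: r = r^2 mod 29 = 15^2 = 22
  bit 3 = 1: r = r^2 * 19 mod 29 = 22^2 * 19 = 20*19 = 3
  bit 4 = 0: r = r^2 mod 29 = 3^2 = 9
  -> B = 9
s = B^a = 9^21 mod 29  (bits of 21 = 10101)
  bit 0 = 1: r = r^2 * 9 mod 29 = 1^2 * 9 = 1*9 = 9
  bit 1 = 0: r = r^2 mod 29 = 9^2 = 23
  bit 2 = 1: r = r^2 * 9 mod 29 = 23^2 * 9 = 7*9 = 5
  bit 3 = 0: r = r^2 mod 29 = 5^2 = 25
  bit 4 = 1: r = r^2 * 9 mod 29 = 25^2 * 9 = 16*9 = 28
  -> s = B^a = 28

Answer: 28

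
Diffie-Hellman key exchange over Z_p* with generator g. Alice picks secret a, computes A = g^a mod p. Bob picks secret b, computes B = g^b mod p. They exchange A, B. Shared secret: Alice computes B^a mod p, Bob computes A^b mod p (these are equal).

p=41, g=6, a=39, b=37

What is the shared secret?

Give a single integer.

A = 6^39 mod 41  (bits of 39 = 100111)
  bit 0 = 1: r = r^2 * 6 mod 41 = 1^2 * 6 = 1*6 = 6
  bit 1 = 0: r = r^2 mod 41 = 6^2 = 36
  bit 2 = 0: r = r^2 mod 41 = 36^2 = 25
  bit 3 = 1: r = r^2 * 6 mod 41 = 25^2 * 6 = 10*6 = 19
  bit 4 = 1: r = r^2 * 6 mod 41 = 19^2 * 6 = 33*6 = 34
  bit 5 = 1: r = r^2 * 6 mod 41 = 34^2 * 6 = 8*6 = 7
  -> A = 7
B = 6^37 mod 41  (bits of 37 = 100101)
  bit 0 = 1: r = r^2 * 6 mod 41 = 1^2 * 6 = 1*6 = 6
  bit 1 = 0: r = r^2 mod 41 = 6^2 = 36
  bit 2 = 0: r = r^2 mod 41 = 36^2 = 25
  bit 3 = 1: r = r^2 * 6 mod 41 = 25^2 * 6 = 10*6 = 19
  bit 4 = 0: r = r^2 mod 41 = 19^2 = 33
  bit 5 = 1: r = r^2 * 6 mod 41 = 33^2 * 6 = 23*6 = 15
  -> B = 15
s = B^a = 15^39 mod 41  (bits of 39 = 100111)
  bit 0 = 1: r = r^2 * 15 mod 41 = 1^2 * 15 = 1*15 = 15
  bit 1 = 0: r = r^2 mod 41 = 15^2 = 20
  bit 2 = 0: r = r^2 mod 41 = 20^2 = 31
  bit 3 = 1: r = r^2 * 15 mod 41 = 31^2 * 15 = 18*15 = 24
  bit 4 = 1: r = r^2 * 15 mod 41 = 24^2 * 15 = 2*15 = 30
  bit 5 = 1: r = r^2 * 15 mod 41 = 30^2 * 15 = 39*15 = 11
  -> s = B^a = 11

Answer: 11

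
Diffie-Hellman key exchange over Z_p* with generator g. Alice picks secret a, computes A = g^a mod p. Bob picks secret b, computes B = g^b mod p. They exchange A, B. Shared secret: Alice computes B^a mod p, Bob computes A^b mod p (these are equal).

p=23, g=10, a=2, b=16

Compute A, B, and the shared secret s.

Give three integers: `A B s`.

A = 10^2 mod 23  (bits of 2 = 10)
  bit 0 = 1: r = r^2 * 10 mod 23 = 1^2 * 10 = 1*10 = 10
  bit 1 = 0: r = r^2 mod 23 = 10^2 = 8
  -> A = 8
B = 10^16 mod 23  (bits of 16 = 10000)
  bit 0 = 1: r = r^2 * 10 mod 23 = 1^2 * 10 = 1*10 = 10
  bit 1 = 0: r = r^2 mod 23 = 10^2 = 8
  bit 2 = 0: r = r^2 mod 23 = 8^2 = 18
  bit 3 = 0: r = r^2 mod 23 = 18^2 = 2
  bit 4 = 0: r = r^2 mod 23 = 2^2 = 4
  -> B = 4
s = B^a = 4^2 mod 23  (bits of 2 = 10)
  bit 0 = 1: r = r^2 * 4 mod 23 = 1^2 * 4 = 1*4 = 4
  bit 1 = 0: r = r^2 mod 23 = 4^2 = 16
  -> s = B^a = 16

Answer: 8 4 16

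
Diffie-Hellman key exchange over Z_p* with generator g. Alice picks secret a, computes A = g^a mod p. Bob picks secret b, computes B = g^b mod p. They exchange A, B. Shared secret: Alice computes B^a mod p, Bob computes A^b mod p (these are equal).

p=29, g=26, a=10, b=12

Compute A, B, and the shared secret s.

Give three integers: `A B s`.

A = 26^10 mod 29  (bits of 10 = 1010)
  bit 0 = 1: r = r^2 * 26 mod 29 = 1^2 * 26 = 1*26 = 26
  bit 1 = 0: r = r^2 mod 29 = 26^2 = 9
  bit 2 = 1: r = r^2 * 26 mod 29 = 9^2 * 26 = 23*26 = 18
  bit 3 = 0: r = r^2 mod 29 = 18^2 = 5
  -> A = 5
B = 26^12 mod 29  (bits of 12 = 1100)
  bit 0 = 1: r = r^2 * 26 mod 29 = 1^2 * 26 = 1*26 = 26
  bit 1 = 1: r = r^2 * 26 mod 29 = 26^2 * 26 = 9*26 = 2
  bit 2 = 0: r = r^2 mod 29 = 2^2 = 4
  bit 3 = 0: r = r^2 mod 29 = 4^2 = 16
  -> B = 16
s = B^a = 16^10 mod 29  (bits of 10 = 1010)
  bit 0 = 1: r = r^2 * 16 mod 29 = 1^2 * 16 = 1*16 = 16
  bit 1 = 0: r = r^2 mod 29 = 16^2 = 24
  bit 2 = 1: r = r^2 * 16 mod 29 = 24^2 * 16 = 25*16 = 23
  bit 3 = 0: r = r^2 mod 29 = 23^2 = 7
  -> s = B^a = 7

Answer: 5 16 7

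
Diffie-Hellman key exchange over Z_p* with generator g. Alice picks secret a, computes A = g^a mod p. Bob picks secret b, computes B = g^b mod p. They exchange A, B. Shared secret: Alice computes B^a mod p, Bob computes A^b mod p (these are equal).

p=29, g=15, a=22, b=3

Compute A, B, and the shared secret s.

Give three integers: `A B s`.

Answer: 6 11 13

Derivation:
A = 15^22 mod 29  (bits of 22 = 10110)
  bit 0 = 1: r = r^2 * 15 mod 29 = 1^2 * 15 = 1*15 = 15
  bit 1 = 0: r = r^2 mod 29 = 15^2 = 22
  bit 2 = 1: r = r^2 * 15 mod 29 = 22^2 * 15 = 20*15 = 10
  bit 3 = 1: r = r^2 * 15 mod 29 = 10^2 * 15 = 13*15 = 21
  bit 4 = 0: r = r^2 mod 29 = 21^2 = 6
  -> A = 6
B = 15^3 mod 29  (bits of 3 = 11)
  bit 0 = 1: r = r^2 * 15 mod 29 = 1^2 * 15 = 1*15 = 15
  bit 1 = 1: r = r^2 * 15 mod 29 = 15^2 * 15 = 22*15 = 11
  -> B = 11
s = B^a = 11^22 mod 29  (bits of 22 = 10110)
  bit 0 = 1: r = r^2 * 11 mod 29 = 1^2 * 11 = 1*11 = 11
  bit 1 = 0: r = r^2 mod 29 = 11^2 = 5
  bit 2 = 1: r = r^2 * 11 mod 29 = 5^2 * 11 = 25*11 = 14
  bit 3 = 1: r = r^2 * 11 mod 29 = 14^2 * 11 = 22*11 = 10
  bit 4 = 0: r = r^2 mod 29 = 10^2 = 13
  -> s = B^a = 13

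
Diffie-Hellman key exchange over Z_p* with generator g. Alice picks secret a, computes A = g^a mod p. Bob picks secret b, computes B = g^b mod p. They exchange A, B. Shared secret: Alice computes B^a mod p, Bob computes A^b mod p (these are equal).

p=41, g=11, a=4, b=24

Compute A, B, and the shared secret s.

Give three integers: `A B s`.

A = 11^4 mod 41  (bits of 4 = 100)
  bit 0 = 1: r = r^2 * 11 mod 41 = 1^2 * 11 = 1*11 = 11
  bit 1 = 0: r = r^2 mod 41 = 11^2 = 39
  bit 2 = 0: r = r^2 mod 41 = 39^2 = 4
  -> A = 4
B = 11^24 mod 41  (bits of 24 = 11000)
  bit 0 = 1: r = r^2 * 11 mod 41 = 1^2 * 11 = 1*11 = 11
  bit 1 = 1: r = r^2 * 11 mod 41 = 11^2 * 11 = 39*11 = 19
  bit 2 = 0: r = r^2 mod 41 = 19^2 = 33
  bit 3 = 0: r = r^2 mod 41 = 33^2 = 23
  bit 4 = 0: r = r^2 mod 41 = 23^2 = 37
  -> B = 37
s = B^a = 37^4 mod 41  (bits of 4 = 100)
  bit 0 = 1: r = r^2 * 37 mod 41 = 1^2 * 37 = 1*37 = 37
  bit 1 = 0: r = r^2 mod 41 = 37^2 = 16
  bit 2 = 0: r = r^2 mod 41 = 16^2 = 10
  -> s = B^a = 10

Answer: 4 37 10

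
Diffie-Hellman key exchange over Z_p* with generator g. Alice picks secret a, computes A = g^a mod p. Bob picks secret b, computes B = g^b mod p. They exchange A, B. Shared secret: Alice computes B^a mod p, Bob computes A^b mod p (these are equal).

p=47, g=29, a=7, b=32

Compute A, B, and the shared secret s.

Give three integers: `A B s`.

A = 29^7 mod 47  (bits of 7 = 111)
  bit 0 = 1: r = r^2 * 29 mod 47 = 1^2 * 29 = 1*29 = 29
  bit 1 = 1: r = r^2 * 29 mod 47 = 29^2 * 29 = 42*29 = 43
  bit 2 = 1: r = r^2 * 29 mod 47 = 43^2 * 29 = 16*29 = 41
  -> A = 41
B = 29^32 mod 47  (bits of 32 = 100000)
  bit 0 = 1: r = r^2 * 29 mod 47 = 1^2 * 29 = 1*29 = 29
  bit 1 = 0: r = r^2 mod 47 = 29^2 = 42
  bit 2 = 0: r = r^2 mod 47 = 42^2 = 25
  bit 3 = 0: r = r^2 mod 47 = 25^2 = 14
  bit 4 = 0: r = r^2 mod 47 = 14^2 = 8
  bit 5 = 0: r = r^2 mod 47 = 8^2 = 17
  -> B = 17
s = B^a = 17^7 mod 47  (bits of 7 = 111)
  bit 0 = 1: r = r^2 * 17 mod 47 = 1^2 * 17 = 1*17 = 17
  bit 1 = 1: r = r^2 * 17 mod 47 = 17^2 * 17 = 7*17 = 25
  bit 2 = 1: r = r^2 * 17 mod 47 = 25^2 * 17 = 14*17 = 3
  -> s = B^a = 3

Answer: 41 17 3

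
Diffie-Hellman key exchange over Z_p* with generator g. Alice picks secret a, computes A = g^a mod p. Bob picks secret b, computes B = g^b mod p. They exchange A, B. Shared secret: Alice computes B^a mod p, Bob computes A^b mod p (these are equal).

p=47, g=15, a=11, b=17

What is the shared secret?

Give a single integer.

A = 15^11 mod 47  (bits of 11 = 1011)
  bit 0 = 1: r = r^2 * 15 mod 47 = 1^2 * 15 = 1*15 = 15
  bit 1 = 0: r = r^2 mod 47 = 15^2 = 37
  bit 2 = 1: r = r^2 * 15 mod 47 = 37^2 * 15 = 6*15 = 43
  bit 3 = 1: r = r^2 * 15 mod 47 = 43^2 * 15 = 16*15 = 5
  -> A = 5
B = 15^17 mod 47  (bits of 17 = 10001)
  bit 0 = 1: r = r^2 * 15 mod 47 = 1^2 * 15 = 1*15 = 15
  bit 1 = 0: r = r^2 mod 47 = 15^2 = 37
  bit 2 = 0: r = r^2 mod 47 = 37^2 = 6
  bit 3 = 0: r = r^2 mod 47 = 6^2 = 36
  bit 4 = 1: r = r^2 * 15 mod 47 = 36^2 * 15 = 27*15 = 29
  -> B = 29
s = B^a = 29^11 mod 47  (bits of 11 = 1011)
  bit 0 = 1: r = r^2 * 29 mod 47 = 1^2 * 29 = 1*29 = 29
  bit 1 = 0: r = r^2 mod 47 = 29^2 = 42
  bit 2 = 1: r = r^2 * 29 mod 47 = 42^2 * 29 = 25*29 = 20
  bit 3 = 1: r = r^2 * 29 mod 47 = 20^2 * 29 = 24*29 = 38
  -> s = B^a = 38

Answer: 38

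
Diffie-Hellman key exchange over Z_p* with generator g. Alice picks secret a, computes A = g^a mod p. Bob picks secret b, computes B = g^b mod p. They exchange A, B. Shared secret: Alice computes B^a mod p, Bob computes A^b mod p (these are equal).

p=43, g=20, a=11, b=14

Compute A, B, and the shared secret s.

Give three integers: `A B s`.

A = 20^11 mod 43  (bits of 11 = 1011)
  bit 0 = 1: r = r^2 * 20 mod 43 = 1^2 * 20 = 1*20 = 20
  bit 1 = 0: r = r^2 mod 43 = 20^2 = 13
  bit 2 = 1: r = r^2 * 20 mod 43 = 13^2 * 20 = 40*20 = 26
  bit 3 = 1: r = r^2 * 20 mod 43 = 26^2 * 20 = 31*20 = 18
  -> A = 18
B = 20^14 mod 43  (bits of 14 = 1110)
  bit 0 = 1: r = r^2 * 20 mod 43 = 1^2 * 20 = 1*20 = 20
  bit 1 = 1: r = r^2 * 20 mod 43 = 20^2 * 20 = 13*20 = 2
  bit 2 = 1: r = r^2 * 20 mod 43 = 2^2 * 20 = 4*20 = 37
  bit 3 = 0: r = r^2 mod 43 = 37^2 = 36
  -> B = 36
s = B^a = 36^11 mod 43  (bits of 11 = 1011)
  bit 0 = 1: r = r^2 * 36 mod 43 = 1^2 * 36 = 1*36 = 36
  bit 1 = 0: r = r^2 mod 43 = 36^2 = 6
  bit 2 = 1: r = r^2 * 36 mod 43 = 6^2 * 36 = 36*36 = 6
  bit 3 = 1: r = r^2 * 36 mod 43 = 6^2 * 36 = 36*36 = 6
  -> s = B^a = 6

Answer: 18 36 6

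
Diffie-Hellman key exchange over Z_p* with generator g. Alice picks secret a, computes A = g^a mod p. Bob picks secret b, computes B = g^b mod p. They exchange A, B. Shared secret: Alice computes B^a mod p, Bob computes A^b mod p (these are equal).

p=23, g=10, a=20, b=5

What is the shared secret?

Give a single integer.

A = 10^20 mod 23  (bits of 20 = 10100)
  bit 0 = 1: r = r^2 * 10 mod 23 = 1^2 * 10 = 1*10 = 10
  bit 1 = 0: r = r^2 mod 23 = 10^2 = 8
  bit 2 = 1: r = r^2 * 10 mod 23 = 8^2 * 10 = 18*10 = 19
  bit 3 = 0: r = r^2 mod 23 = 19^2 = 16
  bit 4 = 0: r = r^2 mod 23 = 16^2 = 3
  -> A = 3
B = 10^5 mod 23  (bits of 5 = 101)
  bit 0 = 1: r = r^2 * 10 mod 23 = 1^2 * 10 = 1*10 = 10
  bit 1 = 0: r = r^2 mod 23 = 10^2 = 8
  bit 2 = 1: r = r^2 * 10 mod 23 = 8^2 * 10 = 18*10 = 19
  -> B = 19
s = B^a = 19^20 mod 23  (bits of 20 = 10100)
  bit 0 = 1: r = r^2 * 19 mod 23 = 1^2 * 19 = 1*19 = 19
  bit 1 = 0: r = r^2 mod 23 = 19^2 = 16
  bit 2 = 1: r = r^2 * 19 mod 23 = 16^2 * 19 = 3*19 = 11
  bit 3 = 0: r = r^2 mod 23 = 11^2 = 6
  bit 4 = 0: r = r^2 mod 23 = 6^2 = 13
  -> s = B^a = 13

Answer: 13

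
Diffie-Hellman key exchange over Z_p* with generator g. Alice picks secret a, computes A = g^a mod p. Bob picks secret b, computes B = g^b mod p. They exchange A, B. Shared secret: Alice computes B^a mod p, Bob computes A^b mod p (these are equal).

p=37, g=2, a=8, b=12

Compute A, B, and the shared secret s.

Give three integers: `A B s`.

Answer: 34 26 10

Derivation:
A = 2^8 mod 37  (bits of 8 = 1000)
  bit 0 = 1: r = r^2 * 2 mod 37 = 1^2 * 2 = 1*2 = 2
  bit 1 = 0: r = r^2 mod 37 = 2^2 = 4
  bit 2 = 0: r = r^2 mod 37 = 4^2 = 16
  bit 3 = 0: r = r^2 mod 37 = 16^2 = 34
  -> A = 34
B = 2^12 mod 37  (bits of 12 = 1100)
  bit 0 = 1: r = r^2 * 2 mod 37 = 1^2 * 2 = 1*2 = 2
  bit 1 = 1: r = r^2 * 2 mod 37 = 2^2 * 2 = 4*2 = 8
  bit 2 = 0: r = r^2 mod 37 = 8^2 = 27
  bit 3 = 0: r = r^2 mod 37 = 27^2 = 26
  -> B = 26
s = B^a = 26^8 mod 37  (bits of 8 = 1000)
  bit 0 = 1: r = r^2 * 26 mod 37 = 1^2 * 26 = 1*26 = 26
  bit 1 = 0: r = r^2 mod 37 = 26^2 = 10
  bit 2 = 0: r = r^2 mod 37 = 10^2 = 26
  bit 3 = 0: r = r^2 mod 37 = 26^2 = 10
  -> s = B^a = 10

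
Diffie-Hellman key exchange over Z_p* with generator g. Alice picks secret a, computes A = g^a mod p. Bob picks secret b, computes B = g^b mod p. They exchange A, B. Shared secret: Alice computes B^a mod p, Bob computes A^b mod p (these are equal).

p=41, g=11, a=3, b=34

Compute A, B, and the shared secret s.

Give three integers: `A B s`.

A = 11^3 mod 41  (bits of 3 = 11)
  bit 0 = 1: r = r^2 * 11 mod 41 = 1^2 * 11 = 1*11 = 11
  bit 1 = 1: r = r^2 * 11 mod 41 = 11^2 * 11 = 39*11 = 19
  -> A = 19
B = 11^34 mod 41  (bits of 34 = 100010)
  bit 0 = 1: r = r^2 * 11 mod 41 = 1^2 * 11 = 1*11 = 11
  bit 1 = 0: r = r^2 mod 41 = 11^2 = 39
  bit 2 = 0: r = r^2 mod 41 = 39^2 = 4
  bit 3 = 0: r = r^2 mod 41 = 4^2 = 16
  bit 4 = 1: r = r^2 * 11 mod 41 = 16^2 * 11 = 10*11 = 28
  bit 5 = 0: r = r^2 mod 41 = 28^2 = 5
  -> B = 5
s = B^a = 5^3 mod 41  (bits of 3 = 11)
  bit 0 = 1: r = r^2 * 5 mod 41 = 1^2 * 5 = 1*5 = 5
  bit 1 = 1: r = r^2 * 5 mod 41 = 5^2 * 5 = 25*5 = 2
  -> s = B^a = 2

Answer: 19 5 2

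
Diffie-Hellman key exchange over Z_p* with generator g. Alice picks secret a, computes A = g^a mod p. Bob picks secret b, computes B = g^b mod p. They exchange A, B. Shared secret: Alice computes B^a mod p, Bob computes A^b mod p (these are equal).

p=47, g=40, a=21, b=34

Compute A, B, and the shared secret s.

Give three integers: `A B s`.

Answer: 23 36 7

Derivation:
A = 40^21 mod 47  (bits of 21 = 10101)
  bit 0 = 1: r = r^2 * 40 mod 47 = 1^2 * 40 = 1*40 = 40
  bit 1 = 0: r = r^2 mod 47 = 40^2 = 2
  bit 2 = 1: r = r^2 * 40 mod 47 = 2^2 * 40 = 4*40 = 19
  bit 3 = 0: r = r^2 mod 47 = 19^2 = 32
  bit 4 = 1: r = r^2 * 40 mod 47 = 32^2 * 40 = 37*40 = 23
  -> A = 23
B = 40^34 mod 47  (bits of 34 = 100010)
  bit 0 = 1: r = r^2 * 40 mod 47 = 1^2 * 40 = 1*40 = 40
  bit 1 = 0: r = r^2 mod 47 = 40^2 = 2
  bit 2 = 0: r = r^2 mod 47 = 2^2 = 4
  bit 3 = 0: r = r^2 mod 47 = 4^2 = 16
  bit 4 = 1: r = r^2 * 40 mod 47 = 16^2 * 40 = 21*40 = 41
  bit 5 = 0: r = r^2 mod 47 = 41^2 = 36
  -> B = 36
s = B^a = 36^21 mod 47  (bits of 21 = 10101)
  bit 0 = 1: r = r^2 * 36 mod 47 = 1^2 * 36 = 1*36 = 36
  bit 1 = 0: r = r^2 mod 47 = 36^2 = 27
  bit 2 = 1: r = r^2 * 36 mod 47 = 27^2 * 36 = 24*36 = 18
  bit 3 = 0: r = r^2 mod 47 = 18^2 = 42
  bit 4 = 1: r = r^2 * 36 mod 47 = 42^2 * 36 = 25*36 = 7
  -> s = B^a = 7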